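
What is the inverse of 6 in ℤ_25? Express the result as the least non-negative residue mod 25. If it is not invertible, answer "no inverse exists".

gcd(25, 6) by repeated division:
25 = 4×6 + 1
6 = 6×1 + 0
Since gcd(6, 25) = 1, back-substitute to write 1 as a combination:
1 = 25 − 4·6
Hence 6⁻¹ ≡ -4 ≡ 21 (mod 25).

21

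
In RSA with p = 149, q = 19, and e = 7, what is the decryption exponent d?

φ(n) = (p−1)(q−1) = 148·18 = 2664.
Need d with 7·d ≡ 1 (mod 2664). Apply the extended Euclidean algorithm:
2664 = 380·7 + 4
7 = 1·4 + 3
4 = 1·3 + 1
3 = 3·1 + 0
Back-substitute:
1 = 4 − 3
1 = −7 + 2·4
1 = 2·2664 − 761·7
So 7·(-761) ≡ 1 (mod 2664), hence d ≡ -761 ≡ 1903 (mod 2664).

1903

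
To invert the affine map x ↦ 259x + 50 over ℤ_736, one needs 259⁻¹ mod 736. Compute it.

Apply the Euclidean algorithm to 736 and 259:
736 = 2*259 + 218
259 = 1*218 + 41
218 = 5*41 + 13
41 = 3*13 + 2
13 = 6*2 + 1
2 = 2*1 + 0
gcd = 1, so the inverse exists. Back-substitute:
1 = 13 − 6·2
1 = −6·41 + 19·13
1 = 19·218 − 101·41
1 = −101·259 + 120·218
1 = 120·736 − 341·259
Thus 259·(-341) ≡ 1 (mod 736); reducing, -341 mod 736 = 395.

395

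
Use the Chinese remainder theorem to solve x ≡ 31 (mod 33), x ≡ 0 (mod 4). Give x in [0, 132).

Write x = 31 + 33·k. Then 33·k ≡ 0 − 31 ≡ 1 (mod 4).
Need 33⁻¹ mod 4. Extended Euclid on (4, 1):
4 = 4*1 + 0
33⁻¹ ≡ 1 (mod 4), so k ≡ 1·1 ≡ 1 (mod 4).
x = 31 + 33·1 = 64.

64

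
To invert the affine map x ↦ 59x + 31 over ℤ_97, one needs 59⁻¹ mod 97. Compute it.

74

Apply the Euclidean algorithm to 97 and 59:
97 = 1×59 + 38
59 = 1×38 + 21
38 = 1×21 + 17
21 = 1×17 + 4
17 = 4×4 + 1
4 = 4×1 + 0
Since gcd(59, 97) = 1, back-substitute to write 1 as a combination:
1 = 17 − 4·4
1 = −4·21 + 5·17
1 = 5·38 − 9·21
1 = −9·59 + 14·38
1 = 14·97 − 23·59
So 59·(-23) ≡ 1 (mod 97), and -23 ≡ 74 (mod 97).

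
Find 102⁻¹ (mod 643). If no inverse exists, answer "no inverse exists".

145

Extended Euclidean algorithm:
643 = 6*102 + 31
102 = 3*31 + 9
31 = 3*9 + 4
9 = 2*4 + 1
4 = 4*1 + 0
The gcd is 1. Working backward:
1 = 9 − 2·4
1 = −2·31 + 7·9
1 = 7·102 − 23·31
1 = −23·643 + 145·102
So 102·145 ≡ 1 (mod 643).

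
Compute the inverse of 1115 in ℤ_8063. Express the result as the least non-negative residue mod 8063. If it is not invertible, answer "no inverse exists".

4469

gcd(8063, 1115) by repeated division:
8063 = 7*1115 + 258
1115 = 4*258 + 83
258 = 3*83 + 9
83 = 9*9 + 2
9 = 4*2 + 1
2 = 2*1 + 0
Since gcd(1115, 8063) = 1, back-substitute to write 1 as a combination:
1 = 9 − 4·2
1 = −4·83 + 37·9
1 = 37·258 − 115·83
1 = −115·1115 + 497·258
1 = 497·8063 − 3594·1115
Hence 1115⁻¹ ≡ -3594 ≡ 4469 (mod 8063).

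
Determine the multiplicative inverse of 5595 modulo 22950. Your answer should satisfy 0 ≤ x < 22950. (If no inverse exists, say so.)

no inverse exists

Euclidean algorithm on 22950, 5595:
22950 = 4×5595 + 570
5595 = 9×570 + 465
570 = 1×465 + 105
465 = 4×105 + 45
105 = 2×45 + 15
45 = 3×15 + 0
The gcd is 15, not 1, hence no inverse exists.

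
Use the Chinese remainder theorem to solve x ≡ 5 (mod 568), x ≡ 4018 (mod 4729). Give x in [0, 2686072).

1077501

Write x = 5 + 568·k. Then 568·k ≡ 4018 − 5 ≡ 4013 (mod 4729).
Need 568⁻¹ mod 4729. Extended Euclid on (4729, 568):
4729 = 8*568 + 185
568 = 3*185 + 13
185 = 14*13 + 3
13 = 4*3 + 1
3 = 3*1 + 0
Back-substitute:
1 = 13 − 4·3
1 = −4·185 + 57·13
1 = 57·568 − 175·185
1 = −175·4729 + 1457·568
568⁻¹ ≡ 1457 (mod 4729), so k ≡ 1457·4013 ≡ 1897 (mod 4729).
x = 5 + 568·1897 = 1077501.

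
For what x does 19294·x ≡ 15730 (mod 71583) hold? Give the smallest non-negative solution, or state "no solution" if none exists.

52729

First find gcd(19294, 71583):
71583 = 3×19294 + 13701
19294 = 1×13701 + 5593
13701 = 2×5593 + 2515
5593 = 2×2515 + 563
2515 = 4×563 + 263
563 = 2×263 + 37
263 = 7×37 + 4
37 = 9×4 + 1
4 = 4×1 + 0
gcd = 1, so a unique solution mod 71583 exists.
Back-substitute for the Bézout coefficients:
1 = 37 − 9·4
1 = −9·263 + 64·37
1 = 64·563 − 137·263
1 = −137·2515 + 612·563
1 = 612·5593 − 1361·2515
1 = −1361·13701 + 3334·5593
1 = 3334·19294 − 4695·13701
1 = −4695·71583 + 17419·19294
So 19294·(17419) ≡ 1 (mod 71583), giving 19294⁻¹ ≡ 17419.
x ≡ 19294⁻¹·15730 ≡ 17419·15730 ≡ 52729 (mod 71583).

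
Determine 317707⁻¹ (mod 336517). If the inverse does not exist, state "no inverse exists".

Run Euclid on (336517, 317707):
336517 = 1×317707 + 18810
317707 = 16×18810 + 16747
18810 = 1×16747 + 2063
16747 = 8×2063 + 243
2063 = 8×243 + 119
243 = 2×119 + 5
119 = 23×5 + 4
5 = 1×4 + 1
4 = 4×1 + 0
The gcd is 1. Working backward:
1 = 5 − 4
1 = −119 + 24·5
1 = 24·243 − 49·119
1 = −49·2063 + 416·243
1 = 416·16747 − 3377·2063
1 = −3377·18810 + 3793·16747
1 = 3793·317707 − 64065·18810
1 = −64065·336517 + 67858·317707
So 317707·67858 ≡ 1 (mod 336517).

67858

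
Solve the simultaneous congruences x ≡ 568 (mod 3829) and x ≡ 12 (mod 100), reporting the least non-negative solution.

138412

Write x = 568 + 3829·k. Then 3829·k ≡ 12 − 568 ≡ 44 (mod 100).
Need 3829⁻¹ mod 100. Extended Euclid on (100, 29):
100 = 3·29 + 13
29 = 2·13 + 3
13 = 4·3 + 1
3 = 3·1 + 0
Back-substitute:
1 = 13 − 4·3
1 = −4·29 + 9·13
1 = 9·100 − 31·29
3829⁻¹ ≡ 69 (mod 100), so k ≡ 69·44 ≡ 36 (mod 100).
x = 568 + 3829·36 = 138412.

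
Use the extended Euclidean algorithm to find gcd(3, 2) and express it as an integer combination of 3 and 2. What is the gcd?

Repeated division:
3 = 1*2 + 1
2 = 2*1 + 0
gcd(3, 2) = 1.
Back-substituting:
1 = 3 − 2
So 1 = (1)·3 + (-1)·2.

1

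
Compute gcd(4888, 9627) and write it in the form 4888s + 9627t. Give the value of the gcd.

Euclidean algorithm:
9627 = 1×4888 + 4739
4888 = 1×4739 + 149
4739 = 31×149 + 120
149 = 1×120 + 29
120 = 4×29 + 4
29 = 7×4 + 1
4 = 4×1 + 0
gcd(4888, 9627) = 1.
Express as a combination:
1 = 29 − 7·4
1 = −7·120 + 29·29
1 = 29·149 − 36·120
1 = −36·4739 + 1145·149
1 = 1145·4888 − 1181·4739
1 = −1181·9627 + 2326·4888
So 1 = (-1181)·9627 + (2326)·4888.

1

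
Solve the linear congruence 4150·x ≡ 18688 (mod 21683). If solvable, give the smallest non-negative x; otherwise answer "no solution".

18887

First find gcd(4150, 21683):
21683 = 5*4150 + 933
4150 = 4*933 + 418
933 = 2*418 + 97
418 = 4*97 + 30
97 = 3*30 + 7
30 = 4*7 + 2
7 = 3*2 + 1
2 = 2*1 + 0
gcd = 1, so a unique solution mod 21683 exists.
Back-substitute for the Bézout coefficients:
1 = 7 − 3·2
1 = −3·30 + 13·7
1 = 13·97 − 42·30
1 = −42·418 + 181·97
1 = 181·933 − 404·418
1 = −404·4150 + 1797·933
1 = 1797·21683 − 9389·4150
So 4150·(-9389) ≡ 1 (mod 21683), giving 4150⁻¹ ≡ 12294.
x ≡ 4150⁻¹·18688 ≡ 12294·18688 ≡ 18887 (mod 21683).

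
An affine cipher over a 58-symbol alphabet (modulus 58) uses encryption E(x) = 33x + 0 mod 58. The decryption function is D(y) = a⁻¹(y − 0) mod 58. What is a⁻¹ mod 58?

51

gcd(58, 33) by repeated division:
58 = 1×33 + 25
33 = 1×25 + 8
25 = 3×8 + 1
8 = 8×1 + 0
Since gcd(33, 58) = 1, back-substitute to write 1 as a combination:
1 = 25 − 3·8
1 = −3·33 + 4·25
1 = 4·58 − 7·33
Thus 33·(-7) ≡ 1 (mod 58); reducing, -7 mod 58 = 51.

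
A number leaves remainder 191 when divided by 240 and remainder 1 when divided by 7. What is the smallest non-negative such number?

Write x = 191 + 240·k. Then 240·k ≡ 1 − 191 ≡ 6 (mod 7).
Need 240⁻¹ mod 7. Extended Euclid on (7, 2):
7 = 3*2 + 1
2 = 2*1 + 0
Back-substitute:
1 = 7 − 3·2
240⁻¹ ≡ 4 (mod 7), so k ≡ 4·6 ≡ 3 (mod 7).
x = 191 + 240·3 = 911.

911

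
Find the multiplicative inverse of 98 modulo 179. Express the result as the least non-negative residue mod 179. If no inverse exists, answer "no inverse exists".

137

Extended Euclidean algorithm:
179 = 1*98 + 81
98 = 1*81 + 17
81 = 4*17 + 13
17 = 1*13 + 4
13 = 3*4 + 1
4 = 4*1 + 0
Since gcd(98, 179) = 1, back-substitute to write 1 as a combination:
1 = 13 − 3·4
1 = −3·17 + 4·13
1 = 4·81 − 19·17
1 = −19·98 + 23·81
1 = 23·179 − 42·98
So 98·(-42) ≡ 1 (mod 179), and -42 ≡ 137 (mod 179).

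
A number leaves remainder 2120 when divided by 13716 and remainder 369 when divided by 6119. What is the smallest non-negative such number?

Write x = 2120 + 13716·k. Then 13716·k ≡ 369 − 2120 ≡ 4368 (mod 6119).
Need 13716⁻¹ mod 6119. Extended Euclid on (6119, 1478):
6119 = 4·1478 + 207
1478 = 7·207 + 29
207 = 7·29 + 4
29 = 7·4 + 1
4 = 4·1 + 0
Back-substitute:
1 = 29 − 7·4
1 = −7·207 + 50·29
1 = 50·1478 − 357·207
1 = −357·6119 + 1478·1478
13716⁻¹ ≡ 1478 (mod 6119), so k ≡ 1478·4368 ≡ 359 (mod 6119).
x = 2120 + 13716·359 = 4926164.

4926164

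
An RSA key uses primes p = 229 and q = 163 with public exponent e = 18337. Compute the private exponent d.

12265

φ(n) = (p−1)(q−1) = 228·162 = 36936.
Need d with 18337·d ≡ 1 (mod 36936). Apply the extended Euclidean algorithm:
36936 = 2*18337 + 262
18337 = 69*262 + 259
262 = 1*259 + 3
259 = 86*3 + 1
3 = 3*1 + 0
Back-substitute:
1 = 259 − 86·3
1 = −86·262 + 87·259
1 = 87·18337 − 6089·262
1 = −6089·36936 + 12265·18337
So 18337·12265 ≡ 1 (mod 36936), hence d = 12265.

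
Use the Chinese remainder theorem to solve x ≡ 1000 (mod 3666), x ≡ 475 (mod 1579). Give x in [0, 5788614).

4315882

Write x = 1000 + 3666·k. Then 3666·k ≡ 475 − 1000 ≡ 1054 (mod 1579).
Need 3666⁻¹ mod 1579. Extended Euclid on (1579, 508):
1579 = 3*508 + 55
508 = 9*55 + 13
55 = 4*13 + 3
13 = 4*3 + 1
3 = 3*1 + 0
Back-substitute:
1 = 13 − 4·3
1 = −4·55 + 17·13
1 = 17·508 − 157·55
1 = −157·1579 + 488·508
3666⁻¹ ≡ 488 (mod 1579), so k ≡ 488·1054 ≡ 1177 (mod 1579).
x = 1000 + 3666·1177 = 4315882.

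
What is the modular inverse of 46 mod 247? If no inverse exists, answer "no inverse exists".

Run Euclid on (247, 46):
247 = 5×46 + 17
46 = 2×17 + 12
17 = 1×12 + 5
12 = 2×5 + 2
5 = 2×2 + 1
2 = 2×1 + 0
Since gcd(46, 247) = 1, back-substitute to write 1 as a combination:
1 = 5 − 2·2
1 = −2·12 + 5·5
1 = 5·17 − 7·12
1 = −7·46 + 19·17
1 = 19·247 − 102·46
Hence 46⁻¹ ≡ -102 ≡ 145 (mod 247).

145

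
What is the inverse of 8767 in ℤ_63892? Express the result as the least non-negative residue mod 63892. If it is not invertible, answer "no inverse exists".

Extended Euclidean algorithm:
63892 = 7*8767 + 2523
8767 = 3*2523 + 1198
2523 = 2*1198 + 127
1198 = 9*127 + 55
127 = 2*55 + 17
55 = 3*17 + 4
17 = 4*4 + 1
4 = 4*1 + 0
Since gcd(8767, 63892) = 1, back-substitute to write 1 as a combination:
1 = 17 − 4·4
1 = −4·55 + 13·17
1 = 13·127 − 30·55
1 = −30·1198 + 283·127
1 = 283·2523 − 596·1198
1 = −596·8767 + 2071·2523
1 = 2071·63892 − 15093·8767
So 8767·(-15093) ≡ 1 (mod 63892), and -15093 ≡ 48799 (mod 63892).

48799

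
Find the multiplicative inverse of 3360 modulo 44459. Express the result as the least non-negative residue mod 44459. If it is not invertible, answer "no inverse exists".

gcd(44459, 3360) by repeated division:
44459 = 13·3360 + 779
3360 = 4·779 + 244
779 = 3·244 + 47
244 = 5·47 + 9
47 = 5·9 + 2
9 = 4·2 + 1
2 = 2·1 + 0
gcd = 1, so the inverse exists. Back-substitute:
1 = 9 − 4·2
1 = −4·47 + 21·9
1 = 21·244 − 109·47
1 = −109·779 + 348·244
1 = 348·3360 − 1501·779
1 = −1501·44459 + 19861·3360
So 3360·19861 ≡ 1 (mod 44459).

19861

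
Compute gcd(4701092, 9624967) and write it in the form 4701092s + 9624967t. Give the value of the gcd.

11

Repeated division:
9624967 = 2*4701092 + 222783
4701092 = 21*222783 + 22649
222783 = 9*22649 + 18942
22649 = 1*18942 + 3707
18942 = 5*3707 + 407
3707 = 9*407 + 44
407 = 9*44 + 11
44 = 4*11 + 0
gcd(4701092, 9624967) = 11.
Working backward:
11 = 407 − 9·44
11 = −9·3707 + 82·407
11 = 82·18942 − 419·3707
11 = −419·22649 + 501·18942
11 = 501·222783 − 4928·22649
11 = −4928·4701092 + 103989·222783
11 = 103989·9624967 − 212906·4701092
So 11 = (103989)·9624967 + (-212906)·4701092.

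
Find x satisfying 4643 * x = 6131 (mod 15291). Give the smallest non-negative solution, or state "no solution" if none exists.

15154

First find gcd(4643, 15291):
15291 = 3·4643 + 1362
4643 = 3·1362 + 557
1362 = 2·557 + 248
557 = 2·248 + 61
248 = 4·61 + 4
61 = 15·4 + 1
4 = 4·1 + 0
gcd = 1, so a unique solution mod 15291 exists.
Back-substitute for the Bézout coefficients:
1 = 61 − 15·4
1 = −15·248 + 61·61
1 = 61·557 − 137·248
1 = −137·1362 + 335·557
1 = 335·4643 − 1142·1362
1 = −1142·15291 + 3761·4643
So 4643·(3761) ≡ 1 (mod 15291), giving 4643⁻¹ ≡ 3761.
x ≡ 4643⁻¹·6131 ≡ 3761·6131 ≡ 15154 (mod 15291).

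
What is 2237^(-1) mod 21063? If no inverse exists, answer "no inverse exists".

20225

Extended Euclidean algorithm:
21063 = 9×2237 + 930
2237 = 2×930 + 377
930 = 2×377 + 176
377 = 2×176 + 25
176 = 7×25 + 1
25 = 25×1 + 0
gcd = 1, so the inverse exists. Back-substitute:
1 = 176 − 7·25
1 = −7·377 + 15·176
1 = 15·930 − 37·377
1 = −37·2237 + 89·930
1 = 89·21063 − 838·2237
So 2237·(-838) ≡ 1 (mod 21063), and -838 ≡ 20225 (mod 21063).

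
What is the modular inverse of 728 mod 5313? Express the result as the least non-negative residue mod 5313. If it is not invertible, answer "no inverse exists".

no inverse exists

Euclidean algorithm on 5313, 728:
5313 = 7×728 + 217
728 = 3×217 + 77
217 = 2×77 + 63
77 = 1×63 + 14
63 = 4×14 + 7
14 = 2×7 + 0
The gcd is 7, not 1, hence no inverse exists.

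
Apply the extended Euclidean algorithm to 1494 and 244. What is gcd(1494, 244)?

2

Repeated division:
1494 = 6*244 + 30
244 = 8*30 + 4
30 = 7*4 + 2
4 = 2*2 + 0
gcd(1494, 244) = 2.
Working backward:
2 = 30 − 7·4
2 = −7·244 + 57·30
2 = 57·1494 − 349·244
So 2 = (57)·1494 + (-349)·244.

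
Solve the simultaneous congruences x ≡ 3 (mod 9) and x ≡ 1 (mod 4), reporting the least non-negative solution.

21

Write x = 3 + 9·k. Then 9·k ≡ 1 − 3 ≡ 2 (mod 4).
Need 9⁻¹ mod 4. Extended Euclid on (4, 1):
4 = 4*1 + 0
9⁻¹ ≡ 1 (mod 4), so k ≡ 1·2 ≡ 2 (mod 4).
x = 3 + 9·2 = 21.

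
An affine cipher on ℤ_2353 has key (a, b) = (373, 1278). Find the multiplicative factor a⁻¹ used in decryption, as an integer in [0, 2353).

757

Apply the Euclidean algorithm to 2353 and 373:
2353 = 6*373 + 115
373 = 3*115 + 28
115 = 4*28 + 3
28 = 9*3 + 1
3 = 3*1 + 0
The gcd is 1. Working backward:
1 = 28 − 9·3
1 = −9·115 + 37·28
1 = 37·373 − 120·115
1 = −120·2353 + 757·373
So 373·757 ≡ 1 (mod 2353).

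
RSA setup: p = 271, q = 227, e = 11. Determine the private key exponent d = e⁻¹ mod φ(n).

38831

φ(n) = (p−1)(q−1) = 270·226 = 61020.
Need d with 11·d ≡ 1 (mod 61020). Apply the extended Euclidean algorithm:
61020 = 5547·11 + 3
11 = 3·3 + 2
3 = 1·2 + 1
2 = 2·1 + 0
Back-substitute:
1 = 3 − 2
1 = −11 + 4·3
1 = 4·61020 − 22189·11
So 11·(-22189) ≡ 1 (mod 61020), hence d ≡ -22189 ≡ 38831 (mod 61020).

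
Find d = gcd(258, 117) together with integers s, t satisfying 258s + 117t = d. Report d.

3

Apply Euclid's algorithm to 258 and 117:
258 = 2*117 + 24
117 = 4*24 + 21
24 = 1*21 + 3
21 = 7*3 + 0
gcd(258, 117) = 3.
Working backward:
3 = 24 − 21
3 = −117 + 5·24
3 = 5·258 − 11·117
So 3 = (5)·258 + (-11)·117.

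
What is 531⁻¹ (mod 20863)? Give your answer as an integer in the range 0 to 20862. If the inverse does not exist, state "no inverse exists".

16934

Extended Euclidean algorithm:
20863 = 39*531 + 154
531 = 3*154 + 69
154 = 2*69 + 16
69 = 4*16 + 5
16 = 3*5 + 1
5 = 5*1 + 0
The gcd is 1. Working backward:
1 = 16 − 3·5
1 = −3·69 + 13·16
1 = 13·154 − 29·69
1 = −29·531 + 100·154
1 = 100·20863 − 3929·531
So 531·(-3929) ≡ 1 (mod 20863), and -3929 ≡ 16934 (mod 20863).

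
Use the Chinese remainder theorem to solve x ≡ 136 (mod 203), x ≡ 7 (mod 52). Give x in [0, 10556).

1151

Write x = 136 + 203·k. Then 203·k ≡ 7 − 136 ≡ 27 (mod 52).
Need 203⁻¹ mod 52. Extended Euclid on (52, 47):
52 = 1*47 + 5
47 = 9*5 + 2
5 = 2*2 + 1
2 = 2*1 + 0
Back-substitute:
1 = 5 − 2·2
1 = −2·47 + 19·5
1 = 19·52 − 21·47
203⁻¹ ≡ 31 (mod 52), so k ≡ 31·27 ≡ 5 (mod 52).
x = 136 + 203·5 = 1151.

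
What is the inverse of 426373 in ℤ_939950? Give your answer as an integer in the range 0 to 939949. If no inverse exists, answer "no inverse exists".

439137

Run Euclid on (939950, 426373):
939950 = 2*426373 + 87204
426373 = 4*87204 + 77557
87204 = 1*77557 + 9647
77557 = 8*9647 + 381
9647 = 25*381 + 122
381 = 3*122 + 15
122 = 8*15 + 2
15 = 7*2 + 1
2 = 2*1 + 0
gcd = 1, so the inverse exists. Back-substitute:
1 = 15 − 7·2
1 = −7·122 + 57·15
1 = 57·381 − 178·122
1 = −178·9647 + 4507·381
1 = 4507·77557 − 36234·9647
1 = −36234·87204 + 40741·77557
1 = 40741·426373 − 199198·87204
1 = −199198·939950 + 439137·426373
So 426373·439137 ≡ 1 (mod 939950).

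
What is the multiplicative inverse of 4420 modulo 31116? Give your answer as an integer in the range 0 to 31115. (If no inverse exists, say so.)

Euclidean algorithm on 31116, 4420:
31116 = 7*4420 + 176
4420 = 25*176 + 20
176 = 8*20 + 16
20 = 1*16 + 4
16 = 4*4 + 0
Since gcd = 4 > 1, 4420 is not a unit mod 31116.

no inverse exists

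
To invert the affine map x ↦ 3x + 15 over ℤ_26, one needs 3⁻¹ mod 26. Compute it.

gcd(26, 3) by repeated division:
26 = 8×3 + 2
3 = 1×2 + 1
2 = 2×1 + 0
gcd = 1, so the inverse exists. Back-substitute:
1 = 3 − 2
1 = −26 + 9·3
So 3·9 ≡ 1 (mod 26).

9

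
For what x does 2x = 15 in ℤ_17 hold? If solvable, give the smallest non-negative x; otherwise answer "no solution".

16

First find gcd(2, 17):
17 = 8*2 + 1
2 = 2*1 + 0
gcd = 1, so a unique solution mod 17 exists.
Back-substitute for the Bézout coefficients:
1 = 17 − 8·2
So 2·(-8) ≡ 1 (mod 17), giving 2⁻¹ ≡ 9.
x ≡ 2⁻¹·15 ≡ 9·15 ≡ 16 (mod 17).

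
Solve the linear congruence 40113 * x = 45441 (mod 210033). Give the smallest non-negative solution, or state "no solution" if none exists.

First find gcd(40113, 210033):
210033 = 5*40113 + 9468
40113 = 4*9468 + 2241
9468 = 4*2241 + 504
2241 = 4*504 + 225
504 = 2*225 + 54
225 = 4*54 + 9
54 = 6*9 + 0
gcd = 9 and 9 | 45441, so solutions exist. Divide through by 9: 4457x ≡ 5049 (mod 23337).
Now find 4457⁻¹ mod 23337:
23337 = 5×4457 + 1052
4457 = 4×1052 + 249
1052 = 4×249 + 56
249 = 4×56 + 25
56 = 2×25 + 6
25 = 4×6 + 1
6 = 6×1 + 0
Back-substitute:
1 = 25 − 4·6
1 = −4·56 + 9·25
1 = 9·249 − 40·56
1 = −40·1052 + 169·249
1 = 169·4457 − 716·1052
1 = −716·23337 + 3749·4457
So 4457⁻¹ ≡ 3749 (mod 23337).
Then x ≡ 3749·5049 ≡ 2394 (mod 23337); the smallest non-negative solution is x = 2394.

2394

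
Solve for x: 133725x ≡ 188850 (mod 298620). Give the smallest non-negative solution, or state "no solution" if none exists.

11446

First find gcd(133725, 298620):
298620 = 2×133725 + 31170
133725 = 4×31170 + 9045
31170 = 3×9045 + 4035
9045 = 2×4035 + 975
4035 = 4×975 + 135
975 = 7×135 + 30
135 = 4×30 + 15
30 = 2×15 + 0
gcd = 15 and 15 | 188850, so solutions exist. Divide through by 15: 8915x ≡ 12590 (mod 19908).
Now find 8915⁻¹ mod 19908:
19908 = 2·8915 + 2078
8915 = 4·2078 + 603
2078 = 3·603 + 269
603 = 2·269 + 65
269 = 4·65 + 9
65 = 7·9 + 2
9 = 4·2 + 1
2 = 2·1 + 0
Back-substitute:
1 = 9 − 4·2
1 = −4·65 + 29·9
1 = 29·269 − 120·65
1 = −120·603 + 269·269
1 = 269·2078 − 927·603
1 = −927·8915 + 3977·2078
1 = 3977·19908 − 8881·8915
So 8915·(-8881) ≡ 1 (mod 19908), i.e. 8915⁻¹ ≡ 11027.
Then x ≡ 11027·12590 ≡ 11446 (mod 19908); the smallest non-negative solution is x = 11446.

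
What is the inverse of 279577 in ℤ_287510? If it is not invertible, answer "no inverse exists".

68063

gcd(287510, 279577) by repeated division:
287510 = 1×279577 + 7933
279577 = 35×7933 + 1922
7933 = 4×1922 + 245
1922 = 7×245 + 207
245 = 1×207 + 38
207 = 5×38 + 17
38 = 2×17 + 4
17 = 4×4 + 1
4 = 4×1 + 0
gcd = 1, so the inverse exists. Back-substitute:
1 = 17 − 4·4
1 = −4·38 + 9·17
1 = 9·207 − 49·38
1 = −49·245 + 58·207
1 = 58·1922 − 455·245
1 = −455·7933 + 1878·1922
1 = 1878·279577 − 66185·7933
1 = −66185·287510 + 68063·279577
So 279577·68063 ≡ 1 (mod 287510).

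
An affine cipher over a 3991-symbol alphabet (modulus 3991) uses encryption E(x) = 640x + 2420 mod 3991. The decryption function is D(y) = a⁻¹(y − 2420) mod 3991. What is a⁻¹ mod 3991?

Extended Euclidean algorithm:
3991 = 6*640 + 151
640 = 4*151 + 36
151 = 4*36 + 7
36 = 5*7 + 1
7 = 7*1 + 0
Since gcd(640, 3991) = 1, back-substitute to write 1 as a combination:
1 = 36 − 5·7
1 = −5·151 + 21·36
1 = 21·640 − 89·151
1 = −89·3991 + 555·640
So 640·555 ≡ 1 (mod 3991).

555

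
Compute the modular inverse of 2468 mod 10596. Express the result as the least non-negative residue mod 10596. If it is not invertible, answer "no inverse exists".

Euclidean algorithm on 10596, 2468:
10596 = 4×2468 + 724
2468 = 3×724 + 296
724 = 2×296 + 132
296 = 2×132 + 32
132 = 4×32 + 4
32 = 8×4 + 0
The gcd is 4, not 1, hence no inverse exists.

no inverse exists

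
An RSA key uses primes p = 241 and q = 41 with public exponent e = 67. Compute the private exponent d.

1003

φ(n) = (p−1)(q−1) = 240·40 = 9600.
Need d with 67·d ≡ 1 (mod 9600). Apply the extended Euclidean algorithm:
9600 = 143*67 + 19
67 = 3*19 + 10
19 = 1*10 + 9
10 = 1*9 + 1
9 = 9*1 + 0
Back-substitute:
1 = 10 − 9
1 = −19 + 2·10
1 = 2·67 − 7·19
1 = −7·9600 + 1003·67
So 67·1003 ≡ 1 (mod 9600), hence d = 1003.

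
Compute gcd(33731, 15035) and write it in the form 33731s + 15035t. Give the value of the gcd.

Euclidean algorithm:
33731 = 2*15035 + 3661
15035 = 4*3661 + 391
3661 = 9*391 + 142
391 = 2*142 + 107
142 = 1*107 + 35
107 = 3*35 + 2
35 = 17*2 + 1
2 = 2*1 + 0
gcd(33731, 15035) = 1.
Back-substituting:
1 = 35 − 17·2
1 = −17·107 + 52·35
1 = 52·142 − 69·107
1 = −69·391 + 190·142
1 = 190·3661 − 1779·391
1 = −1779·15035 + 7306·3661
1 = 7306·33731 − 16391·15035
So 1 = (7306)·33731 + (-16391)·15035.

1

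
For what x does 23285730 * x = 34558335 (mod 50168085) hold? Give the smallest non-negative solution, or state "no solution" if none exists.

782877

First find gcd(23285730, 50168085):
50168085 = 2·23285730 + 3596625
23285730 = 6·3596625 + 1705980
3596625 = 2·1705980 + 184665
1705980 = 9·184665 + 43995
184665 = 4·43995 + 8685
43995 = 5·8685 + 570
8685 = 15·570 + 135
570 = 4·135 + 30
135 = 4·30 + 15
30 = 2·15 + 0
gcd = 15 and 15 | 34558335, so solutions exist. Divide through by 15: 1552382x ≡ 2303889 (mod 3344539).
Now find 1552382⁻¹ mod 3344539:
3344539 = 2×1552382 + 239775
1552382 = 6×239775 + 113732
239775 = 2×113732 + 12311
113732 = 9×12311 + 2933
12311 = 4×2933 + 579
2933 = 5×579 + 38
579 = 15×38 + 9
38 = 4×9 + 2
9 = 4×2 + 1
2 = 2×1 + 0
Back-substitute:
1 = 9 − 4·2
1 = −4·38 + 17·9
1 = 17·579 − 259·38
1 = −259·2933 + 1312·579
1 = 1312·12311 − 5507·2933
1 = −5507·113732 + 50875·12311
1 = 50875·239775 − 107257·113732
1 = −107257·1552382 + 694417·239775
1 = 694417·3344539 − 1496091·1552382
So 1552382·(-1496091) ≡ 1 (mod 3344539), i.e. 1552382⁻¹ ≡ 1848448.
Then x ≡ 1848448·2303889 ≡ 782877 (mod 3344539); the smallest non-negative solution is x = 782877.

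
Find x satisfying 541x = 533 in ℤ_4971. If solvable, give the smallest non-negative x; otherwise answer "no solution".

First find gcd(541, 4971):
4971 = 9*541 + 102
541 = 5*102 + 31
102 = 3*31 + 9
31 = 3*9 + 4
9 = 2*4 + 1
4 = 4*1 + 0
gcd = 1, so a unique solution mod 4971 exists.
Back-substitute for the Bézout coefficients:
1 = 9 − 2·4
1 = −2·31 + 7·9
1 = 7·102 − 23·31
1 = −23·541 + 122·102
1 = 122·4971 − 1121·541
So 541·(-1121) ≡ 1 (mod 4971), giving 541⁻¹ ≡ 3850.
x ≡ 541⁻¹·533 ≡ 3850·533 ≡ 3998 (mod 4971).

3998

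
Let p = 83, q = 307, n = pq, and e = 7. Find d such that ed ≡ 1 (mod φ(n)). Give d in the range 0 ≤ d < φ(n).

17923

φ(n) = (p−1)(q−1) = 82·306 = 25092.
Need d with 7·d ≡ 1 (mod 25092). Apply the extended Euclidean algorithm:
25092 = 3584·7 + 4
7 = 1·4 + 3
4 = 1·3 + 1
3 = 3·1 + 0
Back-substitute:
1 = 4 − 3
1 = −7 + 2·4
1 = 2·25092 − 7169·7
So 7·(-7169) ≡ 1 (mod 25092), hence d ≡ -7169 ≡ 17923 (mod 25092).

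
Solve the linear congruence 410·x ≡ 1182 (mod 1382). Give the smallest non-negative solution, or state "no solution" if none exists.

404

First find gcd(410, 1382):
1382 = 3*410 + 152
410 = 2*152 + 106
152 = 1*106 + 46
106 = 2*46 + 14
46 = 3*14 + 4
14 = 3*4 + 2
4 = 2*2 + 0
gcd = 2 and 2 | 1182, so solutions exist. Divide through by 2: 205x ≡ 591 (mod 691).
Now find 205⁻¹ mod 691:
691 = 3×205 + 76
205 = 2×76 + 53
76 = 1×53 + 23
53 = 2×23 + 7
23 = 3×7 + 2
7 = 3×2 + 1
2 = 2×1 + 0
Back-substitute:
1 = 7 − 3·2
1 = −3·23 + 10·7
1 = 10·53 − 23·23
1 = −23·76 + 33·53
1 = 33·205 − 89·76
1 = −89·691 + 300·205
So 205⁻¹ ≡ 300 (mod 691).
Then x ≡ 300·591 ≡ 404 (mod 691); the smallest non-negative solution is x = 404.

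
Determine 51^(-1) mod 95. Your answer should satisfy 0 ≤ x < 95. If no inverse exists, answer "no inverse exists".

41

Apply the Euclidean algorithm to 95 and 51:
95 = 1×51 + 44
51 = 1×44 + 7
44 = 6×7 + 2
7 = 3×2 + 1
2 = 2×1 + 0
gcd = 1, so the inverse exists. Back-substitute:
1 = 7 − 3·2
1 = −3·44 + 19·7
1 = 19·51 − 22·44
1 = −22·95 + 41·51
So 51·41 ≡ 1 (mod 95).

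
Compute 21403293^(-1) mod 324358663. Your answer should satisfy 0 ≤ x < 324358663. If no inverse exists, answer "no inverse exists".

151421866

gcd(324358663, 21403293) by repeated division:
324358663 = 15*21403293 + 3309268
21403293 = 6*3309268 + 1547685
3309268 = 2*1547685 + 213898
1547685 = 7*213898 + 50399
213898 = 4*50399 + 12302
50399 = 4*12302 + 1191
12302 = 10*1191 + 392
1191 = 3*392 + 15
392 = 26*15 + 2
15 = 7*2 + 1
2 = 2*1 + 0
The gcd is 1. Working backward:
1 = 15 − 7·2
1 = −7·392 + 183·15
1 = 183·1191 − 556·392
1 = −556·12302 + 5743·1191
1 = 5743·50399 − 23528·12302
1 = −23528·213898 + 99855·50399
1 = 99855·1547685 − 722513·213898
1 = −722513·3309268 + 1544881·1547685
1 = 1544881·21403293 − 9991799·3309268
1 = −9991799·324358663 + 151421866·21403293
So 21403293·151421866 ≡ 1 (mod 324358663).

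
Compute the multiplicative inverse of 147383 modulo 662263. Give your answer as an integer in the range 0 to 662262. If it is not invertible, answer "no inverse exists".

Run Euclid on (662263, 147383):
662263 = 4*147383 + 72731
147383 = 2*72731 + 1921
72731 = 37*1921 + 1654
1921 = 1*1654 + 267
1654 = 6*267 + 52
267 = 5*52 + 7
52 = 7*7 + 3
7 = 2*3 + 1
3 = 3*1 + 0
gcd = 1, so the inverse exists. Back-substitute:
1 = 7 − 2·3
1 = −2·52 + 15·7
1 = 15·267 − 77·52
1 = −77·1654 + 477·267
1 = 477·1921 − 554·1654
1 = −554·72731 + 20975·1921
1 = 20975·147383 − 42504·72731
1 = −42504·662263 + 190991·147383
So 147383·190991 ≡ 1 (mod 662263).

190991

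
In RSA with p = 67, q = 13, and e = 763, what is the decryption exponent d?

φ(n) = (p−1)(q−1) = 66·12 = 792.
Need d with 763·d ≡ 1 (mod 792). Apply the extended Euclidean algorithm:
792 = 1*763 + 29
763 = 26*29 + 9
29 = 3*9 + 2
9 = 4*2 + 1
2 = 2*1 + 0
Back-substitute:
1 = 9 − 4·2
1 = −4·29 + 13·9
1 = 13·763 − 342·29
1 = −342·792 + 355·763
So 763·355 ≡ 1 (mod 792), hence d = 355.

355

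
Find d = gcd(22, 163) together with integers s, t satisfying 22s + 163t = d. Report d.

Euclidean algorithm:
163 = 7·22 + 9
22 = 2·9 + 4
9 = 2·4 + 1
4 = 4·1 + 0
gcd(22, 163) = 1.
Working backward:
1 = 9 − 2·4
1 = −2·22 + 5·9
1 = 5·163 − 37·22
So 1 = (5)·163 + (-37)·22.

1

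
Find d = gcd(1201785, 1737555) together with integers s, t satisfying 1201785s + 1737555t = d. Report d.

Repeated division:
1737555 = 1×1201785 + 535770
1201785 = 2×535770 + 130245
535770 = 4×130245 + 14790
130245 = 8×14790 + 11925
14790 = 1×11925 + 2865
11925 = 4×2865 + 465
2865 = 6×465 + 75
465 = 6×75 + 15
75 = 5×15 + 0
gcd(1201785, 1737555) = 15.
Express as a combination:
15 = 465 − 6·75
15 = −6·2865 + 37·465
15 = 37·11925 − 154·2865
15 = −154·14790 + 191·11925
15 = 191·130245 − 1682·14790
15 = −1682·535770 + 6919·130245
15 = 6919·1201785 − 15520·535770
15 = −15520·1737555 + 22439·1201785
So 15 = (-15520)·1737555 + (22439)·1201785.

15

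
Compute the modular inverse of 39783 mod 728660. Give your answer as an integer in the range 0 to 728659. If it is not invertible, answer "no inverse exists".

gcd(728660, 39783) by repeated division:
728660 = 18·39783 + 12566
39783 = 3·12566 + 2085
12566 = 6·2085 + 56
2085 = 37·56 + 13
56 = 4·13 + 4
13 = 3·4 + 1
4 = 4·1 + 0
The gcd is 1. Working backward:
1 = 13 − 3·4
1 = −3·56 + 13·13
1 = 13·2085 − 484·56
1 = −484·12566 + 2917·2085
1 = 2917·39783 − 9235·12566
1 = −9235·728660 + 169147·39783
So 39783·169147 ≡ 1 (mod 728660).

169147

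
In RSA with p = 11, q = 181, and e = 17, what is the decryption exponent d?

φ(n) = (p−1)(q−1) = 10·180 = 1800.
Need d with 17·d ≡ 1 (mod 1800). Apply the extended Euclidean algorithm:
1800 = 105×17 + 15
17 = 1×15 + 2
15 = 7×2 + 1
2 = 2×1 + 0
Back-substitute:
1 = 15 − 7·2
1 = −7·17 + 8·15
1 = 8·1800 − 847·17
So 17·(-847) ≡ 1 (mod 1800), hence d ≡ -847 ≡ 953 (mod 1800).

953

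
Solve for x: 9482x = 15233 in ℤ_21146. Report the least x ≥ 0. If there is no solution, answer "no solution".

no solution

gcd(9482, 21146):
21146 = 2*9482 + 2182
9482 = 4*2182 + 754
2182 = 2*754 + 674
754 = 1*674 + 80
674 = 8*80 + 34
80 = 2*34 + 12
34 = 2*12 + 10
12 = 1*10 + 2
10 = 5*2 + 0
gcd = 2, but 2 ∤ 15233, so the congruence has no solution.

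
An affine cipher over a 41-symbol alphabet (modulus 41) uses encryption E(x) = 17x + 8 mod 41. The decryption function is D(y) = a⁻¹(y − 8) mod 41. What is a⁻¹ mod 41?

29

Extended Euclidean algorithm:
41 = 2×17 + 7
17 = 2×7 + 3
7 = 2×3 + 1
3 = 3×1 + 0
Since gcd(17, 41) = 1, back-substitute to write 1 as a combination:
1 = 7 − 2·3
1 = −2·17 + 5·7
1 = 5·41 − 12·17
So 17·(-12) ≡ 1 (mod 41), and -12 ≡ 29 (mod 41).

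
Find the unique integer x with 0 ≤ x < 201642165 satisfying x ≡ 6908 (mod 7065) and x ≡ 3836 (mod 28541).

106518848

Write x = 6908 + 7065·k. Then 7065·k ≡ 3836 − 6908 ≡ 25469 (mod 28541).
Need 7065⁻¹ mod 28541. Extended Euclid on (28541, 7065):
28541 = 4·7065 + 281
7065 = 25·281 + 40
281 = 7·40 + 1
40 = 40·1 + 0
Back-substitute:
1 = 281 − 7·40
1 = −7·7065 + 176·281
1 = 176·28541 − 711·7065
7065⁻¹ ≡ 27830 (mod 28541), so k ≡ 27830·25469 ≡ 15076 (mod 28541).
x = 6908 + 7065·15076 = 106518848.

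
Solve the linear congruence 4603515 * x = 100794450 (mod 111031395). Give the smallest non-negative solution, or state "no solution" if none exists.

4247179

First find gcd(4603515, 111031395):
111031395 = 24·4603515 + 547035
4603515 = 8·547035 + 227235
547035 = 2·227235 + 92565
227235 = 2·92565 + 42105
92565 = 2·42105 + 8355
42105 = 5·8355 + 330
8355 = 25·330 + 105
330 = 3·105 + 15
105 = 7·15 + 0
gcd = 15 and 15 | 100794450, so solutions exist. Divide through by 15: 306901x ≡ 6719630 (mod 7402093).
Now find 306901⁻¹ mod 7402093:
7402093 = 24·306901 + 36469
306901 = 8·36469 + 15149
36469 = 2·15149 + 6171
15149 = 2·6171 + 2807
6171 = 2·2807 + 557
2807 = 5·557 + 22
557 = 25·22 + 7
22 = 3·7 + 1
7 = 7·1 + 0
Back-substitute:
1 = 22 − 3·7
1 = −3·557 + 76·22
1 = 76·2807 − 383·557
1 = −383·6171 + 842·2807
1 = 842·15149 − 2067·6171
1 = −2067·36469 + 4976·15149
1 = 4976·306901 − 41875·36469
1 = −41875·7402093 + 1009976·306901
So 306901⁻¹ ≡ 1009976 (mod 7402093).
Then x ≡ 1009976·6719630 ≡ 4247179 (mod 7402093); the smallest non-negative solution is x = 4247179.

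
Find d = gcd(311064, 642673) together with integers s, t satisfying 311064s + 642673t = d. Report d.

1

Repeated division:
642673 = 2·311064 + 20545
311064 = 15·20545 + 2889
20545 = 7·2889 + 322
2889 = 8·322 + 313
322 = 1·313 + 9
313 = 34·9 + 7
9 = 1·7 + 2
7 = 3·2 + 1
2 = 2·1 + 0
gcd(311064, 642673) = 1.
Back-substituting:
1 = 7 − 3·2
1 = −3·9 + 4·7
1 = 4·313 − 139·9
1 = −139·322 + 143·313
1 = 143·2889 − 1283·322
1 = −1283·20545 + 9124·2889
1 = 9124·311064 − 138143·20545
1 = −138143·642673 + 285410·311064
So 1 = (-138143)·642673 + (285410)·311064.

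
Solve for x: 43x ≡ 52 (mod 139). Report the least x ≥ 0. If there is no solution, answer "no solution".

First find gcd(43, 139):
139 = 3*43 + 10
43 = 4*10 + 3
10 = 3*3 + 1
3 = 3*1 + 0
gcd = 1, so a unique solution mod 139 exists.
Back-substitute for the Bézout coefficients:
1 = 10 − 3·3
1 = −3·43 + 13·10
1 = 13·139 − 42·43
So 43·(-42) ≡ 1 (mod 139), giving 43⁻¹ ≡ 97.
x ≡ 43⁻¹·52 ≡ 97·52 ≡ 40 (mod 139).

40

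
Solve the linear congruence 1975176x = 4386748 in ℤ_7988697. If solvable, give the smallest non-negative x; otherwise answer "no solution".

gcd(1975176, 7988697):
7988697 = 4·1975176 + 87993
1975176 = 22·87993 + 39330
87993 = 2·39330 + 9333
39330 = 4·9333 + 1998
9333 = 4·1998 + 1341
1998 = 1·1341 + 657
1341 = 2·657 + 27
657 = 24·27 + 9
27 = 3·9 + 0
gcd = 9, but 9 ∤ 4386748, so the congruence has no solution.

no solution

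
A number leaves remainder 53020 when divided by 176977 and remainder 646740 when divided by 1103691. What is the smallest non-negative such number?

Write x = 53020 + 176977·k. Then 176977·k ≡ 646740 − 53020 ≡ 593720 (mod 1103691).
Need 176977⁻¹ mod 1103691. Extended Euclid on (1103691, 176977):
1103691 = 6×176977 + 41829
176977 = 4×41829 + 9661
41829 = 4×9661 + 3185
9661 = 3×3185 + 106
3185 = 30×106 + 5
106 = 21×5 + 1
5 = 5×1 + 0
Back-substitute:
1 = 106 − 21·5
1 = −21·3185 + 631·106
1 = 631·9661 − 1914·3185
1 = −1914·41829 + 8287·9661
1 = 8287·176977 − 35062·41829
1 = −35062·1103691 + 218659·176977
176977⁻¹ ≡ 218659 (mod 1103691), so k ≡ 218659·593720 ≡ 567605 (mod 1103691).
x = 53020 + 176977·567605 = 100453083105.

100453083105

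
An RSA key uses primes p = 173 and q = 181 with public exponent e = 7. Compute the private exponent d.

4423

φ(n) = (p−1)(q−1) = 172·180 = 30960.
Need d with 7·d ≡ 1 (mod 30960). Apply the extended Euclidean algorithm:
30960 = 4422×7 + 6
7 = 1×6 + 1
6 = 6×1 + 0
Back-substitute:
1 = 7 − 6
1 = −30960 + 4423·7
So 7·4423 ≡ 1 (mod 30960), hence d = 4423.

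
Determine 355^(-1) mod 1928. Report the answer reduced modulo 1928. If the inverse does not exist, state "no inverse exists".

Apply the Euclidean algorithm to 1928 and 355:
1928 = 5*355 + 153
355 = 2*153 + 49
153 = 3*49 + 6
49 = 8*6 + 1
6 = 6*1 + 0
gcd = 1, so the inverse exists. Back-substitute:
1 = 49 − 8·6
1 = −8·153 + 25·49
1 = 25·355 − 58·153
1 = −58·1928 + 315·355
So 355·315 ≡ 1 (mod 1928).

315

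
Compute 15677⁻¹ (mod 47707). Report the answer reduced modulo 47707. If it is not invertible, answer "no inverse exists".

Apply the Euclidean algorithm to 47707 and 15677:
47707 = 3·15677 + 676
15677 = 23·676 + 129
676 = 5·129 + 31
129 = 4·31 + 5
31 = 6·5 + 1
5 = 5·1 + 0
The gcd is 1. Working backward:
1 = 31 − 6·5
1 = −6·129 + 25·31
1 = 25·676 − 131·129
1 = −131·15677 + 3038·676
1 = 3038·47707 − 9245·15677
Hence 15677⁻¹ ≡ -9245 ≡ 38462 (mod 47707).

38462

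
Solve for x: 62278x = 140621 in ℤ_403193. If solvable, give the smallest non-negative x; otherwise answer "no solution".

First find gcd(62278, 403193):
403193 = 6·62278 + 29525
62278 = 2·29525 + 3228
29525 = 9·3228 + 473
3228 = 6·473 + 390
473 = 1·390 + 83
390 = 4·83 + 58
83 = 1·58 + 25
58 = 2·25 + 8
25 = 3·8 + 1
8 = 8·1 + 0
gcd = 1, so a unique solution mod 403193 exists.
Back-substitute for the Bézout coefficients:
1 = 25 − 3·8
1 = −3·58 + 7·25
1 = 7·83 − 10·58
1 = −10·390 + 47·83
1 = 47·473 − 57·390
1 = −57·3228 + 389·473
1 = 389·29525 − 3558·3228
1 = −3558·62278 + 7505·29525
1 = 7505·403193 − 48588·62278
So 62278·(-48588) ≡ 1 (mod 403193), giving 62278⁻¹ ≡ 354605.
x ≡ 62278⁻¹·140621 ≡ 354605·140621 ≡ 15430 (mod 403193).

15430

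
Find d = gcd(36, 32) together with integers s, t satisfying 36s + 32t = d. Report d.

Euclidean algorithm:
36 = 1·32 + 4
32 = 8·4 + 0
gcd(36, 32) = 4.
Express as a combination:
4 = 36 − 32
So 4 = (1)·36 + (-1)·32.

4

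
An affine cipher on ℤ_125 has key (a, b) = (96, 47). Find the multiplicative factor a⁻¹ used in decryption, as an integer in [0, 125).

Extended Euclidean algorithm:
125 = 1·96 + 29
96 = 3·29 + 9
29 = 3·9 + 2
9 = 4·2 + 1
2 = 2·1 + 0
Since gcd(96, 125) = 1, back-substitute to write 1 as a combination:
1 = 9 − 4·2
1 = −4·29 + 13·9
1 = 13·96 − 43·29
1 = −43·125 + 56·96
So 96·56 ≡ 1 (mod 125).

56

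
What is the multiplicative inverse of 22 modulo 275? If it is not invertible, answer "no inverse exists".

no inverse exists

Euclidean algorithm on 275, 22:
275 = 12×22 + 11
22 = 2×11 + 0
Since gcd = 11 > 1, 22 is not a unit mod 275.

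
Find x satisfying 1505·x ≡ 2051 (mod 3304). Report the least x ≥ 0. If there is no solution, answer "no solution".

First find gcd(1505, 3304):
3304 = 2*1505 + 294
1505 = 5*294 + 35
294 = 8*35 + 14
35 = 2*14 + 7
14 = 2*7 + 0
gcd = 7 and 7 | 2051, so solutions exist. Divide through by 7: 215x ≡ 293 (mod 472).
Now find 215⁻¹ mod 472:
472 = 2·215 + 42
215 = 5·42 + 5
42 = 8·5 + 2
5 = 2·2 + 1
2 = 2·1 + 0
Back-substitute:
1 = 5 − 2·2
1 = −2·42 + 17·5
1 = 17·215 − 87·42
1 = −87·472 + 191·215
So 215⁻¹ ≡ 191 (mod 472).
Then x ≡ 191·293 ≡ 267 (mod 472); the smallest non-negative solution is x = 267.

267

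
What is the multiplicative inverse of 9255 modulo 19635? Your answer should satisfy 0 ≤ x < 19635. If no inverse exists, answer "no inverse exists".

Compute gcd(9255, 19635):
19635 = 2·9255 + 1125
9255 = 8·1125 + 255
1125 = 4·255 + 105
255 = 2·105 + 45
105 = 2·45 + 15
45 = 3·15 + 0
gcd(9255, 19635) = 15 ≠ 1, so 9255 has no multiplicative inverse modulo 19635.

no inverse exists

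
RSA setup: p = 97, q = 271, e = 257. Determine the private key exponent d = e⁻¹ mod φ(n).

13313

φ(n) = (p−1)(q−1) = 96·270 = 25920.
Need d with 257·d ≡ 1 (mod 25920). Apply the extended Euclidean algorithm:
25920 = 100·257 + 220
257 = 1·220 + 37
220 = 5·37 + 35
37 = 1·35 + 2
35 = 17·2 + 1
2 = 2·1 + 0
Back-substitute:
1 = 35 − 17·2
1 = −17·37 + 18·35
1 = 18·220 − 107·37
1 = −107·257 + 125·220
1 = 125·25920 − 12607·257
So 257·(-12607) ≡ 1 (mod 25920), hence d ≡ -12607 ≡ 13313 (mod 25920).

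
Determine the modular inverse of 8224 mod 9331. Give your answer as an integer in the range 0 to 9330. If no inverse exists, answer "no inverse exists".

7013

Run Euclid on (9331, 8224):
9331 = 1*8224 + 1107
8224 = 7*1107 + 475
1107 = 2*475 + 157
475 = 3*157 + 4
157 = 39*4 + 1
4 = 4*1 + 0
The gcd is 1. Working backward:
1 = 157 − 39·4
1 = −39·475 + 118·157
1 = 118·1107 − 275·475
1 = −275·8224 + 2043·1107
1 = 2043·9331 − 2318·8224
Hence 8224⁻¹ ≡ -2318 ≡ 7013 (mod 9331).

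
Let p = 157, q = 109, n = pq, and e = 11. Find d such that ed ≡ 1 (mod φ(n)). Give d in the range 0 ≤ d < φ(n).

φ(n) = (p−1)(q−1) = 156·108 = 16848.
Need d with 11·d ≡ 1 (mod 16848). Apply the extended Euclidean algorithm:
16848 = 1531·11 + 7
11 = 1·7 + 4
7 = 1·4 + 3
4 = 1·3 + 1
3 = 3·1 + 0
Back-substitute:
1 = 4 − 3
1 = −7 + 2·4
1 = 2·11 − 3·7
1 = −3·16848 + 4595·11
So 11·4595 ≡ 1 (mod 16848), hence d = 4595.

4595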